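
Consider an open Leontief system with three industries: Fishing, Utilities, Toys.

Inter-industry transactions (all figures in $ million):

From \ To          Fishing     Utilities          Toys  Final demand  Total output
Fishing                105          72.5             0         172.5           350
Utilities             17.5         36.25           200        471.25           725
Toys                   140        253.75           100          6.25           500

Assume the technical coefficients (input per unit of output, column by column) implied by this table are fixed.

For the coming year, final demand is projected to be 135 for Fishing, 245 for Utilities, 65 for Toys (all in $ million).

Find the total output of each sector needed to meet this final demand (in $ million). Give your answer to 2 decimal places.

x_1 = 255.80, x_2 = 440.58, x_3 = 401.90

Technical coefficients a_ij = z_ij / X_j:
  a_11 = 105/350 = 0.30, a_21 = 17.5/350 = 0.05, a_31 = 140/350 = 0.40
  a_12 = 72.5/725 = 0.10, a_22 = 36.25/725 = 0.05, a_32 = 253.75/725 = 0.35
  a_13 = 0/500 = 0.00, a_23 = 200/500 = 0.40, a_33 = 100/500 = 0.20
I − A =
  [   0.70    -0.10     0.00]
  [  -0.05     0.95    -0.40]
  [  -0.40    -0.35     0.80]
Cofactors of I−A, C_ij = (−1)^(i+j)·(minor ij) (rows/columns in the sector order above):
  C_11 = (0.95)(0.80) − (-0.40)(-0.35) = 0.6200
  C_12 = −[(-0.05)(0.80) − (-0.40)(-0.40)] = 0.2000
  C_13 = (-0.05)(-0.35) − (0.95)(-0.40) = 0.3975
  C_21 = −[(-0.10)(0.80) − (0.00)(-0.35)] = 0.0800
  C_22 = (0.70)(0.80) − (0.00)(-0.40) = 0.5600
  C_23 = −[(0.70)(-0.35) − (-0.10)(-0.40)] = 0.2850
  C_31 = (-0.10)(-0.40) − (0.00)(0.95) = 0.0400
  C_32 = −[(0.70)(-0.40) − (0.00)(-0.05)] = 0.2800
  C_33 = (0.70)(0.95) − (-0.10)(-0.05) = 0.6600
det(I−A) = Σ_j (I−A)_1j·C_1j = (0.70)(0.6200) + (-0.10)(0.2000) + (0.00)(0.3975) = 0.4140
adj(I−A) = Cᵀ =
  [ 0.6200   0.0800   0.0400]
  [ 0.2000   0.5600   0.2800]
  [ 0.3975   0.2850   0.6600]
(I − A)⁻¹ = adj(I−A) / det(I−A) ≈
  [   1.4976     0.1932     0.0966]
  [   0.4831     1.3527     0.6763]
  [   0.9601     0.6884     1.5942]
x = (I − A)⁻¹ d = adj(I−A)·d / det(I−A), with det(I−A) = 0.4140:
  x_1 = (0.6200·135 + 0.0800·245 + 0.0400·65) / 0.4140 = 105.90 / 0.4140 ≈ 255.80
  x_2 = (0.2000·135 + 0.5600·245 + 0.2800·65) / 0.4140 = 182.40 / 0.4140 ≈ 440.58
  x_3 = (0.3975·135 + 0.2850·245 + 0.6600·65) / 0.4140 = 166.3875 / 0.4140 ≈ 401.90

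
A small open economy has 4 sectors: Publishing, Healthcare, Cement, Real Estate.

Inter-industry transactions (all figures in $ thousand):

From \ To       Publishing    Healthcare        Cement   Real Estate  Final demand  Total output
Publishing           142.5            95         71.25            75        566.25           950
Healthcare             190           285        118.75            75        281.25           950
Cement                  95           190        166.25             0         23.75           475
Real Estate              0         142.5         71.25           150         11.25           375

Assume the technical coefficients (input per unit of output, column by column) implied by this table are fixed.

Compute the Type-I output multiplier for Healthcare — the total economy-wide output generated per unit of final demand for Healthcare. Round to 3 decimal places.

Technical coefficients a_ij = z_ij / X_j:
  a_PP = 142.5/950 = 0.15, a_HP = 190/950 = 0.20, a_CP = 95/950 = 0.10, a_RP = 0/950 = 0.00
  a_PH = 95/950 = 0.10, a_HH = 285/950 = 0.30, a_CH = 190/950 = 0.20, a_RH = 142.5/950 = 0.15
  a_PC = 71.25/475 = 0.15, a_HC = 118.75/475 = 0.25, a_CC = 166.25/475 = 0.35, a_RC = 71.25/475 = 0.15
  a_PR = 75/375 = 0.20, a_HR = 75/375 = 0.20, a_CR = 0/375 = 0.00, a_RR = 150/375 = 0.40
I − A =
  [   0.85    -0.10    -0.15    -0.20]
  [  -0.20     0.70    -0.25    -0.20]
  [  -0.10    -0.20     0.65     0.00]
  [   0.00    -0.15    -0.15     0.60]
Compute the cofactors C_ij = (−1)^(i+j)·(3×3 minor ij) of I−A; the adjugate is their transpose:
adj(I−A) = Cᵀ =
  [ 0.217500   0.082500   0.105000   0.100000]
  [ 0.096000   0.319500   0.177000   0.138500]
  [ 0.063000   0.111000   0.313500   0.058000]
  [ 0.039750   0.107625   0.122625   0.312250]
det(I−A) = Σ_j (I−A)_1j·C_1j = (0.85)(0.217500) + (-0.10)(0.096000) + (-0.15)(0.063000) + (-0.20)(0.039750) = 0.157875
(I − A)⁻¹ = adj(I−A) / det(I−A) ≈
  [   1.3777     0.5226     0.6651     0.6334]
  [   0.6081     2.0238     1.1211     0.8773]
  [   0.3990     0.7031     1.9857     0.3674]
  [   0.2518     0.6817     0.7767     1.9778]
The output multiplier for sector j is the column-j sum of the Leontief inverse (I − A)⁻¹ = adj(I−A) / det(I−A).
Column H of adj(I−A): (0.082500, 0.319500, 0.111000, 0.107625); det(I−A) = 0.157875.
m_H = (0.082500 + 0.319500 + 0.111000 + 0.107625) / 0.157875 = 0.620625 / 0.157875 ≈ 3.931.

m_H = 3.931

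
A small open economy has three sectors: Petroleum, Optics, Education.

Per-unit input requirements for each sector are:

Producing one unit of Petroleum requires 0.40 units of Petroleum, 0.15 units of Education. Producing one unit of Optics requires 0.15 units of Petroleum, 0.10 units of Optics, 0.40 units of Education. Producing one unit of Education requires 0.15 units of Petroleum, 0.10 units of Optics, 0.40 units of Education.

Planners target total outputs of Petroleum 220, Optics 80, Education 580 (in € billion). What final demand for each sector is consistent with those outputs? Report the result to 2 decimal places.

I − A =
  [   0.60    -0.15    -0.15]
  [   0.00     0.90    -0.10]
  [  -0.15    -0.40     0.60]
d = (I − A) x:
  d_P = (+0.60)·220 + (-0.15)·80 + (-0.15)·580 = 33.00
  d_O = (+0.00)·220 + (+0.90)·80 + (-0.10)·580 = 14.00
  d_E = (-0.15)·220 + (-0.40)·80 + (+0.60)·580 = 283.00

d_P = 33.00, d_O = 14.00, d_E = 283.00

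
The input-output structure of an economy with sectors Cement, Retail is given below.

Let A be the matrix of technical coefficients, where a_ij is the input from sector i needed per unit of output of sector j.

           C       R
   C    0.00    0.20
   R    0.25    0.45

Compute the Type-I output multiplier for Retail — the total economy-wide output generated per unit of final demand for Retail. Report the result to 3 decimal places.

I − A =
  [   1.00    -0.20]
  [  -0.25     0.55]
det(I−A) = (1.00)(0.55) − (-0.20)(-0.25) = 0.5000
adj(I−A) = [[0.55, 0.20], [0.25, 1.00]]
(I − A)⁻¹ = adj(I−A) / det(I−A) ≈
  [   1.1000     0.4000]
  [   0.5000     2.0000]
The output multiplier for sector j is the column-j sum of the Leontief inverse (I − A)⁻¹ = adj(I−A) / det(I−A).
Column R of adj(I−A): (0.20, 1.00); det(I−A) = 0.5000.
m_R = (0.20 + 1.00) / 0.5000 = 1.20 / 0.5000 = 2.400.

m_R = 2.400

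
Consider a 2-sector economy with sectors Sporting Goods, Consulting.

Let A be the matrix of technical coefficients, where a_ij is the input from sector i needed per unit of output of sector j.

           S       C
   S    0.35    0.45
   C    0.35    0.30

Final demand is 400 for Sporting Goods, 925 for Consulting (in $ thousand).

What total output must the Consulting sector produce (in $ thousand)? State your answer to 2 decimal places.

x_C = 2491.60

I − A =
  [   0.65    -0.45]
  [  -0.35     0.70]
det(I−A) = (0.65)(0.70) − (-0.45)(-0.35) = 0.2975
adj(I−A) = [[0.70, 0.45], [0.35, 0.65]]
(I − A)⁻¹ = adj(I−A) / det(I−A) ≈
  [   2.3529     1.5126]
  [   1.1765     2.1849]
x = (I − A)⁻¹ d = adj(I−A)·d / det(I−A), with det(I−A) = 0.2975:
  x_S = (0.70·400 + 0.45·925) / 0.2975 = 696.25 / 0.2975 ≈ 2340.34
  x_C = (0.35·400 + 0.65·925) / 0.2975 = 741.25 / 0.2975 ≈ 2491.60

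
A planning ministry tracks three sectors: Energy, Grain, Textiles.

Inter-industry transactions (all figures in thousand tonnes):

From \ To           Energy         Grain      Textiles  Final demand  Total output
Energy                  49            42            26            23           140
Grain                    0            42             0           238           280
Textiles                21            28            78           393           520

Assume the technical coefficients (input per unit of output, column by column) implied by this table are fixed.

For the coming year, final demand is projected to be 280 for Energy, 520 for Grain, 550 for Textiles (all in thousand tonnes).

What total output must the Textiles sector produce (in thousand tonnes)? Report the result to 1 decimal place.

x_T = 831.2

Technical coefficients a_ij = z_ij / X_j:
  a_EE = 49/140 = 0.35, a_GE = 0/140 = 0.00, a_TE = 21/140 = 0.15
  a_EG = 42/280 = 0.15, a_GG = 42/280 = 0.15, a_TG = 28/280 = 0.10
  a_ET = 26/520 = 0.05, a_GT = 0/520 = 0.00, a_TT = 78/520 = 0.15
I − A =
  [   0.65    -0.15    -0.05]
  [   0.00     0.85     0.00]
  [  -0.15    -0.10     0.85]
Cofactors of I−A, C_ij = (−1)^(i+j)·(minor ij) (rows/columns in the sector order above):
  C_11 = (0.85)(0.85) − (0.00)(-0.10) = 0.7225
  C_12 = −[(0.00)(0.85) − (0.00)(-0.15)] = 0.0000
  C_13 = (0.00)(-0.10) − (0.85)(-0.15) = 0.1275
  C_21 = −[(-0.15)(0.85) − (-0.05)(-0.10)] = 0.1325
  C_22 = (0.65)(0.85) − (-0.05)(-0.15) = 0.5450
  C_23 = −[(0.65)(-0.10) − (-0.15)(-0.15)] = 0.0875
  C_31 = (-0.15)(0.00) − (-0.05)(0.85) = 0.0425
  C_32 = −[(0.65)(0.00) − (-0.05)(0.00)] = 0.0000
  C_33 = (0.65)(0.85) − (-0.15)(0.00) = 0.5525
det(I−A) = Σ_j (I−A)_1j·C_1j = (0.65)(0.7225) + (-0.15)(0.0000) + (-0.05)(0.1275) = 0.46325
adj(I−A) = Cᵀ =
  [ 0.7225   0.1325   0.0425]
  [ 0.0000   0.5450   0.0000]
  [ 0.1275   0.0875   0.5525]
(I − A)⁻¹ = adj(I−A) / det(I−A) ≈
  [   1.5596     0.2860     0.0917]
  [   0.0000     1.1765     0.0000]
  [   0.2752     0.1889     1.1927]
x = (I − A)⁻¹ d = adj(I−A)·d / det(I−A), with det(I−A) = 0.46325:
  x_E = (0.7225·280 + 0.1325·520 + 0.0425·550) / 0.46325 = 294.575 / 0.46325 ≈ 635.9
  x_G = (0.0000·280 + 0.5450·520 + 0.0000·550) / 0.46325 = 283.40 / 0.46325 ≈ 611.8
  x_T = (0.1275·280 + 0.0875·520 + 0.5525·550) / 0.46325 = 385.075 / 0.46325 ≈ 831.2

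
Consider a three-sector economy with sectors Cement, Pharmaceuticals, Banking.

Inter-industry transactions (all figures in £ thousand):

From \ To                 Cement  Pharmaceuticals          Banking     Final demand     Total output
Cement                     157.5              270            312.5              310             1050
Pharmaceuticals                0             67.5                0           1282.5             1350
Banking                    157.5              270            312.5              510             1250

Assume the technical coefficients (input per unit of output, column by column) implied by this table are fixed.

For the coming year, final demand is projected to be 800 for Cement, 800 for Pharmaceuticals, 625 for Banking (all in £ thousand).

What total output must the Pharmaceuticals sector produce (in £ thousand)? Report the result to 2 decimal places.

x_2 = 842.11

Technical coefficients a_ij = z_ij / X_j:
  a_11 = 157.5/1050 = 0.15, a_21 = 0/1050 = 0.00, a_31 = 157.5/1050 = 0.15
  a_12 = 270/1350 = 0.20, a_22 = 67.5/1350 = 0.05, a_32 = 270/1350 = 0.20
  a_13 = 312.5/1250 = 0.25, a_23 = 0/1250 = 0.00, a_33 = 312.5/1250 = 0.25
I − A =
  [   0.85    -0.20    -0.25]
  [   0.00     0.95     0.00]
  [  -0.15    -0.20     0.75]
Cofactors of I−A, C_ij = (−1)^(i+j)·(minor ij) (rows/columns in the sector order above):
  C_11 = (0.95)(0.75) − (0.00)(-0.20) = 0.7125
  C_12 = −[(0.00)(0.75) − (0.00)(-0.15)] = 0.0000
  C_13 = (0.00)(-0.20) − (0.95)(-0.15) = 0.1425
  C_21 = −[(-0.20)(0.75) − (-0.25)(-0.20)] = 0.2000
  C_22 = (0.85)(0.75) − (-0.25)(-0.15) = 0.6000
  C_23 = −[(0.85)(-0.20) − (-0.20)(-0.15)] = 0.2000
  C_31 = (-0.20)(0.00) − (-0.25)(0.95) = 0.2375
  C_32 = −[(0.85)(0.00) − (-0.25)(0.00)] = 0.0000
  C_33 = (0.85)(0.95) − (-0.20)(0.00) = 0.8075
det(I−A) = Σ_j (I−A)_1j·C_1j = (0.85)(0.7125) + (-0.20)(0.0000) + (-0.25)(0.1425) = 0.5700
adj(I−A) = Cᵀ =
  [ 0.7125   0.2000   0.2375]
  [ 0.0000   0.6000   0.0000]
  [ 0.1425   0.2000   0.8075]
(I − A)⁻¹ = adj(I−A) / det(I−A) ≈
  [   1.2500     0.3509     0.4167]
  [   0.0000     1.0526     0.0000]
  [   0.2500     0.3509     1.4167]
x = (I − A)⁻¹ d = adj(I−A)·d / det(I−A), with det(I−A) = 0.5700:
  x_1 = (0.7125·800 + 0.2000·800 + 0.2375·625) / 0.5700 = 878.4375 / 0.5700 ≈ 1541.12
  x_2 = (0.0000·800 + 0.6000·800 + 0.0000·625) / 0.5700 = 480.00 / 0.5700 ≈ 842.11
  x_3 = (0.1425·800 + 0.2000·800 + 0.8075·625) / 0.5700 = 778.6875 / 0.5700 ≈ 1366.12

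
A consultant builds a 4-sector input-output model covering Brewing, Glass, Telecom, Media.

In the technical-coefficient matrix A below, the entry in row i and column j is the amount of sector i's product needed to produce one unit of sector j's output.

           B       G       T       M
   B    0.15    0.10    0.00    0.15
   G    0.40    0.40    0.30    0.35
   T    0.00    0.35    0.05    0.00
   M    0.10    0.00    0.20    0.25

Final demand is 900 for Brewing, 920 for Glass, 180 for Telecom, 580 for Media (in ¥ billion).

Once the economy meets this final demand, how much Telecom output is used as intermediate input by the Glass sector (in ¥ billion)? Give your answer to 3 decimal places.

z_TG = 1615.928

I − A =
  [   0.85    -0.10     0.00    -0.15]
  [  -0.40     0.60    -0.30    -0.35]
  [   0.00    -0.35     0.95     0.00]
  [  -0.10     0.00    -0.20     0.75]
Compute the cofactors C_ij = (−1)^(i+j)·(3×3 minor ij) of I−A; the adjugate is their transpose:
adj(I−A) = Cᵀ =
  [ 0.324250   0.081750   0.047500   0.103000]
  [ 0.318250   0.591375   0.258250   0.339625]
  [ 0.117250   0.217875   0.340000   0.125125]
  [ 0.074500   0.069000   0.097000   0.357250]
det(I−A) = Σ_j (I−A)_1j·C_1j = (0.85)(0.324250) + (-0.10)(0.318250) + (0.00)(0.117250) + (-0.15)(0.074500) = 0.2326125
(I − A)⁻¹ = adj(I−A) / det(I−A) ≈
  [   1.3939     0.3514     0.2042     0.4428]
  [   1.3682     2.5423     1.1102     1.4600]
  [   0.5041     0.9366     1.4617     0.5379]
  [   0.3203     0.2966     0.4170     1.5358]
First solve x = (I − A)⁻¹ d = adj(I−A)·d / det(I−A); in particular x_G = (0.318250·900 + 0.591375·920 + 0.258250·180 + 0.339625·580) / 0.2326125 = 1073.9575 / 0.2326125 ≈ 4616.93804.
Intermediate flow from T to G: z_TG = a_TG · x_G = 0.35 × 1073.9575 / 0.2326125 = 375.885125 / 0.2326125 ≈ 1615.928.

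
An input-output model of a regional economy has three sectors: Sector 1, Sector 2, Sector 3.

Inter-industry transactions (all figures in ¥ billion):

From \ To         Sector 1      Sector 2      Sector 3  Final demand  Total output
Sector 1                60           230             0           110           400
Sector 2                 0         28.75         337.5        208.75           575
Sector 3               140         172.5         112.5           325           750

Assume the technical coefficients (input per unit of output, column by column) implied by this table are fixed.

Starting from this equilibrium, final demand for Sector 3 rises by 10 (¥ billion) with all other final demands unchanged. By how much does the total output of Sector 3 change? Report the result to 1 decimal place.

Δx_3 = 15.9

Technical coefficients a_ij = z_ij / X_j:
  a_11 = 60/400 = 0.15, a_21 = 0/400 = 0.00, a_31 = 140/400 = 0.35
  a_12 = 230/575 = 0.40, a_22 = 28.75/575 = 0.05, a_32 = 172.5/575 = 0.30
  a_13 = 0/750 = 0.00, a_23 = 337.5/750 = 0.45, a_33 = 112.5/750 = 0.15
I − A =
  [   0.85    -0.40     0.00]
  [   0.00     0.95    -0.45]
  [  -0.35    -0.30     0.85]
Cofactors of I−A, C_ij = (−1)^(i+j)·(minor ij) (rows/columns in the sector order above):
  C_11 = (0.95)(0.85) − (-0.45)(-0.30) = 0.6725
  C_12 = −[(0.00)(0.85) − (-0.45)(-0.35)] = 0.1575
  C_13 = (0.00)(-0.30) − (0.95)(-0.35) = 0.3325
  C_21 = −[(-0.40)(0.85) − (0.00)(-0.30)] = 0.3400
  C_22 = (0.85)(0.85) − (0.00)(-0.35) = 0.7225
  C_23 = −[(0.85)(-0.30) − (-0.40)(-0.35)] = 0.3950
  C_31 = (-0.40)(-0.45) − (0.00)(0.95) = 0.1800
  C_32 = −[(0.85)(-0.45) − (0.00)(0.00)] = 0.3825
  C_33 = (0.85)(0.95) − (-0.40)(0.00) = 0.8075
det(I−A) = Σ_j (I−A)_1j·C_1j = (0.85)(0.6725) + (-0.40)(0.1575) + (0.00)(0.3325) = 0.508625
adj(I−A) = Cᵀ =
  [ 0.6725   0.3400   0.1800]
  [ 0.1575   0.7225   0.3825]
  [ 0.3325   0.3950   0.8075]
(I − A)⁻¹ = adj(I−A) / det(I−A) ≈
  [   1.3222     0.6685     0.3539]
  [   0.3097     1.4205     0.7520]
  [   0.6537     0.7766     1.5876]
Δx = (I − A)⁻¹ Δd with Δd having +10 in the Sector 3 component and 0 elsewhere.
So Δx_3 = L_33 · (+10), where L_33 = adj(I−A)_33 / det(I−A) = 0.8075 / 0.508625.
Δx_3 = 0.8075 × (+10) / 0.508625 = 8.075 / 0.508625 ≈ 15.9.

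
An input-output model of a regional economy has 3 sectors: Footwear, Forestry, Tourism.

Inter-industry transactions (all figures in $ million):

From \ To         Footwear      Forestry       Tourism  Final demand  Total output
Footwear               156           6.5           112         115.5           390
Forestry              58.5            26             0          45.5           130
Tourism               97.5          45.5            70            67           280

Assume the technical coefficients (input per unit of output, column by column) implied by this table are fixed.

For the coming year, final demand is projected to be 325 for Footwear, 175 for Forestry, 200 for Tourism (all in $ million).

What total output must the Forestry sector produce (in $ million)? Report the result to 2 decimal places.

Technical coefficients a_ij = z_ij / X_j:
  a_11 = 156/390 = 0.40, a_21 = 58.5/390 = 0.15, a_31 = 97.5/390 = 0.25
  a_12 = 6.5/130 = 0.05, a_22 = 26/130 = 0.20, a_32 = 45.5/130 = 0.35
  a_13 = 112/280 = 0.40, a_23 = 0/280 = 0.00, a_33 = 70/280 = 0.25
I − A =
  [   0.60    -0.05    -0.40]
  [  -0.15     0.80     0.00]
  [  -0.25    -0.35     0.75]
Cofactors of I−A, C_ij = (−1)^(i+j)·(minor ij) (rows/columns in the sector order above):
  C_11 = (0.80)(0.75) − (0.00)(-0.35) = 0.6000
  C_12 = −[(-0.15)(0.75) − (0.00)(-0.25)] = 0.1125
  C_13 = (-0.15)(-0.35) − (0.80)(-0.25) = 0.2525
  C_21 = −[(-0.05)(0.75) − (-0.40)(-0.35)] = 0.1775
  C_22 = (0.60)(0.75) − (-0.40)(-0.25) = 0.3500
  C_23 = −[(0.60)(-0.35) − (-0.05)(-0.25)] = 0.2225
  C_31 = (-0.05)(0.00) − (-0.40)(0.80) = 0.3200
  C_32 = −[(0.60)(0.00) − (-0.40)(-0.15)] = 0.0600
  C_33 = (0.60)(0.80) − (-0.05)(-0.15) = 0.4725
det(I−A) = Σ_j (I−A)_1j·C_1j = (0.60)(0.6000) + (-0.05)(0.1125) + (-0.40)(0.2525) = 0.253375
adj(I−A) = Cᵀ =
  [ 0.6000   0.1775   0.3200]
  [ 0.1125   0.3500   0.0600]
  [ 0.2525   0.2225   0.4725]
(I − A)⁻¹ = adj(I−A) / det(I−A) ≈
  [   2.3680     0.7005     1.2630]
  [   0.4440     1.3814     0.2368]
  [   0.9965     0.8781     1.8648]
x = (I − A)⁻¹ d = adj(I−A)·d / det(I−A), with det(I−A) = 0.253375:
  x_1 = (0.6000·325 + 0.1775·175 + 0.3200·200) / 0.253375 = 290.0625 / 0.253375 ≈ 1144.80
  x_2 = (0.1125·325 + 0.3500·175 + 0.0600·200) / 0.253375 = 109.8125 / 0.253375 ≈ 433.40
  x_3 = (0.2525·325 + 0.2225·175 + 0.4725·200) / 0.253375 = 215.50 / 0.253375 ≈ 850.52

x_2 = 433.40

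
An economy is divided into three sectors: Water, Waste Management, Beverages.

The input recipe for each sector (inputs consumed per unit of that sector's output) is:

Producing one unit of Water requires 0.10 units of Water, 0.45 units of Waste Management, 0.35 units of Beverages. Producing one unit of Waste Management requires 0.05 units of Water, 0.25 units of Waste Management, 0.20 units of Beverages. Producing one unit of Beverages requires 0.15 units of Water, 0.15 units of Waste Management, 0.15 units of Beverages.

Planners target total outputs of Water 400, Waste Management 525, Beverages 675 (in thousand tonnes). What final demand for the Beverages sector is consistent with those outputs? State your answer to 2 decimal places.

I − A =
  [   0.90    -0.05    -0.15]
  [  -0.45     0.75    -0.15]
  [  -0.35    -0.20     0.85]
d = (I − A) x:
  d_1 = (+0.90)·400 + (-0.05)·525 + (-0.15)·675 = 232.50
  d_2 = (-0.45)·400 + (+0.75)·525 + (-0.15)·675 = 112.50
  d_3 = (-0.35)·400 + (-0.20)·525 + (+0.85)·675 = 328.75

d_3 = 328.75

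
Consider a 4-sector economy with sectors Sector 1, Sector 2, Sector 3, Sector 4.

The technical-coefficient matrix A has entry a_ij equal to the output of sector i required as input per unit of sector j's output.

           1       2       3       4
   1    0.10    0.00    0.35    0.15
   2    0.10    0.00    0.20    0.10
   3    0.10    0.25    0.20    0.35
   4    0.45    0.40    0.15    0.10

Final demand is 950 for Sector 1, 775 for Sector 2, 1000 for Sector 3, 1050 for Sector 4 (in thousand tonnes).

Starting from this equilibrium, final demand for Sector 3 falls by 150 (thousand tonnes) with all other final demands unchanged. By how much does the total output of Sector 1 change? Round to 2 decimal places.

Δx_1 = -147.36

I − A =
  [   0.90     0.00    -0.35    -0.15]
  [  -0.10     1.00    -0.20    -0.10]
  [  -0.10    -0.25     0.80    -0.35]
  [  -0.45    -0.40    -0.15     0.90]
Compute the cofactors C_ij = (−1)^(i+j)·(3×3 minor ij) of I−A; the adjugate is their transpose:
adj(I−A) = Cᵀ =
  [ 0.558750   0.181375   0.335500   0.243750]
  [ 0.153750   0.457875   0.211500   0.158750]
  [ 0.291250   0.317625   0.700500   0.356250]
  [ 0.396250   0.347125   0.378500   0.631250]
det(I−A) = Σ_j (I−A)_1j·C_1j = (0.90)(0.558750) + (0.00)(0.153750) + (-0.35)(0.291250) + (-0.15)(0.396250) = 0.3415
(I − A)⁻¹ = adj(I−A) / det(I−A) ≈
  [   1.6362     0.5311     0.9824     0.7138]
  [   0.4502     1.3408     0.6193     0.4649]
  [   0.8529     0.9301     2.0512     1.0432]
  [   1.1603     1.0165     1.1083     1.8485]
Δx = (I − A)⁻¹ Δd with Δd having -150 in the Sector 3 component and 0 elsewhere.
So Δx_1 = L_13 · (-150), where L_13 = adj(I−A)_13 / det(I−A) = 0.335500 / 0.3415.
Δx_1 = 0.335500 × (-150) / 0.3415 = -50.325 / 0.3415 ≈ -147.36.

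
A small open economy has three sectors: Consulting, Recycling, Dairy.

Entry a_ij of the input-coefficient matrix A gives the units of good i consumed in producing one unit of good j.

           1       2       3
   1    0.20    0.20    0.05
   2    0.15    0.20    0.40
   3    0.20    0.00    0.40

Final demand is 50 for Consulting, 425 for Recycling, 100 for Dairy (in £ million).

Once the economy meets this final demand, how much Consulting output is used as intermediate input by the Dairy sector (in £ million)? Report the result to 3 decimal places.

z_13 = 12.573

I − A =
  [   0.80    -0.20    -0.05]
  [  -0.15     0.80    -0.40]
  [  -0.20     0.00     0.60]
Cofactors of I−A, C_ij = (−1)^(i+j)·(minor ij) (rows/columns in the sector order above):
  C_11 = (0.80)(0.60) − (-0.40)(0.00) = 0.4800
  C_12 = −[(-0.15)(0.60) − (-0.40)(-0.20)] = 0.1700
  C_13 = (-0.15)(0.00) − (0.80)(-0.20) = 0.1600
  C_21 = −[(-0.20)(0.60) − (-0.05)(0.00)] = 0.1200
  C_22 = (0.80)(0.60) − (-0.05)(-0.20) = 0.4700
  C_23 = −[(0.80)(0.00) − (-0.20)(-0.20)] = 0.0400
  C_31 = (-0.20)(-0.40) − (-0.05)(0.80) = 0.1200
  C_32 = −[(0.80)(-0.40) − (-0.05)(-0.15)] = 0.3275
  C_33 = (0.80)(0.80) − (-0.20)(-0.15) = 0.6100
det(I−A) = Σ_j (I−A)_1j·C_1j = (0.80)(0.4800) + (-0.20)(0.1700) + (-0.05)(0.1600) = 0.3420
adj(I−A) = Cᵀ =
  [ 0.4800   0.1200   0.1200]
  [ 0.1700   0.4700   0.3275]
  [ 0.1600   0.0400   0.6100]
(I − A)⁻¹ = adj(I−A) / det(I−A) ≈
  [   1.4035     0.3509     0.3509]
  [   0.4971     1.3743     0.9576]
  [   0.4678     0.1170     1.7836]
First solve x = (I − A)⁻¹ d = adj(I−A)·d / det(I−A); in particular x_3 = (0.1600·50 + 0.0400·425 + 0.6100·100) / 0.3420 = 86.00 / 0.3420 ≈ 251.46199.
Intermediate flow from 1 to 3: z_13 = a_13 · x_3 = 0.05 × 86.00 / 0.3420 = 4.30 / 0.3420 ≈ 12.573.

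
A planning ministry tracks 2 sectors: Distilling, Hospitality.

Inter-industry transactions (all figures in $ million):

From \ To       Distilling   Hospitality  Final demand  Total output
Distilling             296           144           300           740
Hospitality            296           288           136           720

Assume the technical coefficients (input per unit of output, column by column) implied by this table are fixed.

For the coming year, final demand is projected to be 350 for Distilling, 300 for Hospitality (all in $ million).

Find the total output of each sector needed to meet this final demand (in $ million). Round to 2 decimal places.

Technical coefficients a_ij = z_ij / X_j:
  a_11 = 296/740 = 0.40, a_21 = 296/740 = 0.40
  a_12 = 144/720 = 0.20, a_22 = 288/720 = 0.40
I − A =
  [   0.60    -0.20]
  [  -0.40     0.60]
det(I−A) = (0.60)(0.60) − (-0.20)(-0.40) = 0.2800
adj(I−A) = [[0.60, 0.20], [0.40, 0.60]]
(I − A)⁻¹ = adj(I−A) / det(I−A) ≈
  [   2.1429     0.7143]
  [   1.4286     2.1429]
x = (I − A)⁻¹ d = adj(I−A)·d / det(I−A), with det(I−A) = 0.2800:
  x_1 = (0.60·350 + 0.20·300) / 0.2800 = 270.00 / 0.2800 ≈ 964.29
  x_2 = (0.40·350 + 0.60·300) / 0.2800 = 320.00 / 0.2800 ≈ 1142.86

x_1 = 964.29, x_2 = 1142.86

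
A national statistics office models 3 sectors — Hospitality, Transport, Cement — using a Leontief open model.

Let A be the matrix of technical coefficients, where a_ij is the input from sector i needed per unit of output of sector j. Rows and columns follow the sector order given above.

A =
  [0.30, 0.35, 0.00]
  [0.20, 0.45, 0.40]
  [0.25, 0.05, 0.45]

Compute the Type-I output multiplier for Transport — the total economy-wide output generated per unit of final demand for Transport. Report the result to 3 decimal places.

m_T = 5.634

I − A =
  [   0.70    -0.35     0.00]
  [  -0.20     0.55    -0.40]
  [  -0.25    -0.05     0.55]
Cofactors of I−A, C_ij = (−1)^(i+j)·(minor ij) (rows/columns in the sector order above):
  C_11 = (0.55)(0.55) − (-0.40)(-0.05) = 0.2825
  C_12 = −[(-0.20)(0.55) − (-0.40)(-0.25)] = 0.2100
  C_13 = (-0.20)(-0.05) − (0.55)(-0.25) = 0.1475
  C_21 = −[(-0.35)(0.55) − (0.00)(-0.05)] = 0.1925
  C_22 = (0.70)(0.55) − (0.00)(-0.25) = 0.3850
  C_23 = −[(0.70)(-0.05) − (-0.35)(-0.25)] = 0.1225
  C_31 = (-0.35)(-0.40) − (0.00)(0.55) = 0.1400
  C_32 = −[(0.70)(-0.40) − (0.00)(-0.20)] = 0.2800
  C_33 = (0.70)(0.55) − (-0.35)(-0.20) = 0.3150
det(I−A) = Σ_j (I−A)_1j·C_1j = (0.70)(0.2825) + (-0.35)(0.2100) + (0.00)(0.1475) = 0.12425
adj(I−A) = Cᵀ =
  [ 0.2825   0.1925   0.1400]
  [ 0.2100   0.3850   0.2800]
  [ 0.1475   0.1225   0.3150]
(I − A)⁻¹ = adj(I−A) / det(I−A) ≈
  [   2.2736     1.5493     1.1268]
  [   1.6901     3.0986     2.2535]
  [   1.1871     0.9859     2.5352]
The output multiplier for sector j is the column-j sum of the Leontief inverse (I − A)⁻¹ = adj(I−A) / det(I−A).
Column T of adj(I−A): (0.1925, 0.3850, 0.1225); det(I−A) = 0.12425.
m_T = (0.1925 + 0.3850 + 0.1225) / 0.12425 = 0.70 / 0.12425 ≈ 5.634.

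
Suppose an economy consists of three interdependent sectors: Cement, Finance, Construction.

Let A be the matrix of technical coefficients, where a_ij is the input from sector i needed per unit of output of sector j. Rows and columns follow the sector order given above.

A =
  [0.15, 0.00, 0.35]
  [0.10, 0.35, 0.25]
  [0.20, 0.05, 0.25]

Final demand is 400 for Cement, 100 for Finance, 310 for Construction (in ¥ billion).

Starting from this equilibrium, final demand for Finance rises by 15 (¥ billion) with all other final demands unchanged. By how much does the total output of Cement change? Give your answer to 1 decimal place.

Δx_1 = 0.7

I − A =
  [   0.85     0.00    -0.35]
  [  -0.10     0.65    -0.25]
  [  -0.20    -0.05     0.75]
Cofactors of I−A, C_ij = (−1)^(i+j)·(minor ij) (rows/columns in the sector order above):
  C_11 = (0.65)(0.75) − (-0.25)(-0.05) = 0.4750
  C_12 = −[(-0.10)(0.75) − (-0.25)(-0.20)] = 0.1250
  C_13 = (-0.10)(-0.05) − (0.65)(-0.20) = 0.1350
  C_21 = −[(0.00)(0.75) − (-0.35)(-0.05)] = 0.0175
  C_22 = (0.85)(0.75) − (-0.35)(-0.20) = 0.5675
  C_23 = −[(0.85)(-0.05) − (0.00)(-0.20)] = 0.0425
  C_31 = (0.00)(-0.25) − (-0.35)(0.65) = 0.2275
  C_32 = −[(0.85)(-0.25) − (-0.35)(-0.10)] = 0.2475
  C_33 = (0.85)(0.65) − (0.00)(-0.10) = 0.5525
det(I−A) = Σ_j (I−A)_1j·C_1j = (0.85)(0.4750) + (0.00)(0.1250) + (-0.35)(0.1350) = 0.3565
adj(I−A) = Cᵀ =
  [ 0.4750   0.0175   0.2275]
  [ 0.1250   0.5675   0.2475]
  [ 0.1350   0.0425   0.5525]
(I − A)⁻¹ = adj(I−A) / det(I−A) ≈
  [   1.3324     0.0491     0.6381]
  [   0.3506     1.5919     0.6942]
  [   0.3787     0.1192     1.5498]
Δx = (I − A)⁻¹ Δd with Δd having +15 in the Finance component and 0 elsewhere.
So Δx_1 = L_12 · (+15), where L_12 = adj(I−A)_12 / det(I−A) = 0.0175 / 0.3565.
Δx_1 = 0.0175 × (+15) / 0.3565 = 0.2625 / 0.3565 ≈ 0.7.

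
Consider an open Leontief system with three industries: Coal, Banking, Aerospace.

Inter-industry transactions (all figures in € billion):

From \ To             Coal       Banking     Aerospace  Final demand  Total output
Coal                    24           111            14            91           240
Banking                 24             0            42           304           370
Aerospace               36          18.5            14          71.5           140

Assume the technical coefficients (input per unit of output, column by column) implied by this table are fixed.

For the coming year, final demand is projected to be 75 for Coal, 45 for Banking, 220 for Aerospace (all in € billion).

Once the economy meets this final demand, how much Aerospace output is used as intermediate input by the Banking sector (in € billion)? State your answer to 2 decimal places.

Technical coefficients a_ij = z_ij / X_j:
  a_CC = 24/240 = 0.10, a_BC = 24/240 = 0.10, a_AC = 36/240 = 0.15
  a_CB = 111/370 = 0.30, a_BB = 0/370 = 0.00, a_AB = 18.5/370 = 0.05
  a_CA = 14/140 = 0.10, a_BA = 42/140 = 0.30, a_AA = 14/140 = 0.10
I − A =
  [   0.90    -0.30    -0.10]
  [  -0.10     1.00    -0.30]
  [  -0.15    -0.05     0.90]
Cofactors of I−A, C_ij = (−1)^(i+j)·(minor ij) (rows/columns in the sector order above):
  C_11 = (1.00)(0.90) − (-0.30)(-0.05) = 0.8850
  C_12 = −[(-0.10)(0.90) − (-0.30)(-0.15)] = 0.1350
  C_13 = (-0.10)(-0.05) − (1.00)(-0.15) = 0.1550
  C_21 = −[(-0.30)(0.90) − (-0.10)(-0.05)] = 0.2750
  C_22 = (0.90)(0.90) − (-0.10)(-0.15) = 0.7950
  C_23 = −[(0.90)(-0.05) − (-0.30)(-0.15)] = 0.0900
  C_31 = (-0.30)(-0.30) − (-0.10)(1.00) = 0.1900
  C_32 = −[(0.90)(-0.30) − (-0.10)(-0.10)] = 0.2800
  C_33 = (0.90)(1.00) − (-0.30)(-0.10) = 0.8700
det(I−A) = Σ_j (I−A)_1j·C_1j = (0.90)(0.8850) + (-0.30)(0.1350) + (-0.10)(0.1550) = 0.7405
adj(I−A) = Cᵀ =
  [ 0.8850   0.2750   0.1900]
  [ 0.1350   0.7950   0.2800]
  [ 0.1550   0.0900   0.8700]
(I − A)⁻¹ = adj(I−A) / det(I−A) ≈
  [   1.1951     0.3714     0.2566]
  [   0.1823     1.0736     0.3781]
  [   0.2093     0.1215     1.1749]
First solve x = (I − A)⁻¹ d = adj(I−A)·d / det(I−A); in particular x_B = (0.1350·75 + 0.7950·45 + 0.2800·220) / 0.7405 = 107.50 / 0.7405 ≈ 145.1722.
Intermediate flow from A to B: z_AB = a_AB · x_B = 0.05 × 107.50 / 0.7405 = 5.375 / 0.7405 ≈ 7.26.

z_AB = 7.26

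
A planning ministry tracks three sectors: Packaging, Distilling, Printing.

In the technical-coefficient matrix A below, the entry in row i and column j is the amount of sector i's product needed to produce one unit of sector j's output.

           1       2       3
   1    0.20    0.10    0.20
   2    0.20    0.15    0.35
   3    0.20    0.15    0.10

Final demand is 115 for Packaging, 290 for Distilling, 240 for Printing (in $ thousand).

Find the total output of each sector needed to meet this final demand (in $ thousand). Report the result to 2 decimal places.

x_1 = 328.59, x_2 = 599.50, x_3 = 439.60

I − A =
  [   0.80    -0.10    -0.20]
  [  -0.20     0.85    -0.35]
  [  -0.20    -0.15     0.90]
Cofactors of I−A, C_ij = (−1)^(i+j)·(minor ij) (rows/columns in the sector order above):
  C_11 = (0.85)(0.90) − (-0.35)(-0.15) = 0.7125
  C_12 = −[(-0.20)(0.90) − (-0.35)(-0.20)] = 0.2500
  C_13 = (-0.20)(-0.15) − (0.85)(-0.20) = 0.2000
  C_21 = −[(-0.10)(0.90) − (-0.20)(-0.15)] = 0.1200
  C_22 = (0.80)(0.90) − (-0.20)(-0.20) = 0.6800
  C_23 = −[(0.80)(-0.15) − (-0.10)(-0.20)] = 0.1400
  C_31 = (-0.10)(-0.35) − (-0.20)(0.85) = 0.2050
  C_32 = −[(0.80)(-0.35) − (-0.20)(-0.20)] = 0.3200
  C_33 = (0.80)(0.85) − (-0.10)(-0.20) = 0.6600
det(I−A) = Σ_j (I−A)_1j·C_1j = (0.80)(0.7125) + (-0.10)(0.2500) + (-0.20)(0.2000) = 0.5050
adj(I−A) = Cᵀ =
  [ 0.7125   0.1200   0.2050]
  [ 0.2500   0.6800   0.3200]
  [ 0.2000   0.1400   0.6600]
(I − A)⁻¹ = adj(I−A) / det(I−A) ≈
  [   1.4109     0.2376     0.4059]
  [   0.4950     1.3465     0.6337]
  [   0.3960     0.2772     1.3069]
x = (I − A)⁻¹ d = adj(I−A)·d / det(I−A), with det(I−A) = 0.5050:
  x_1 = (0.7125·115 + 0.1200·290 + 0.2050·240) / 0.5050 = 165.9375 / 0.5050 ≈ 328.59
  x_2 = (0.2500·115 + 0.6800·290 + 0.3200·240) / 0.5050 = 302.75 / 0.5050 ≈ 599.50
  x_3 = (0.2000·115 + 0.1400·290 + 0.6600·240) / 0.5050 = 222.00 / 0.5050 ≈ 439.60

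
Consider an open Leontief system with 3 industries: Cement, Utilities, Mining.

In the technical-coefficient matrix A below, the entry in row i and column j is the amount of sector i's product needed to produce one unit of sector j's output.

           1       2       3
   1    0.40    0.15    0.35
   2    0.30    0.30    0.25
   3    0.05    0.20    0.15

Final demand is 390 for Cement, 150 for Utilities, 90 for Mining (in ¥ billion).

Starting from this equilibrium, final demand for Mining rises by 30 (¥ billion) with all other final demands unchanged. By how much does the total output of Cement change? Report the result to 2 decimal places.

I − A =
  [   0.60    -0.15    -0.35]
  [  -0.30     0.70    -0.25]
  [  -0.05    -0.20     0.85]
Cofactors of I−A, C_ij = (−1)^(i+j)·(minor ij) (rows/columns in the sector order above):
  C_11 = (0.70)(0.85) − (-0.25)(-0.20) = 0.5450
  C_12 = −[(-0.30)(0.85) − (-0.25)(-0.05)] = 0.2675
  C_13 = (-0.30)(-0.20) − (0.70)(-0.05) = 0.0950
  C_21 = −[(-0.15)(0.85) − (-0.35)(-0.20)] = 0.1975
  C_22 = (0.60)(0.85) − (-0.35)(-0.05) = 0.4925
  C_23 = −[(0.60)(-0.20) − (-0.15)(-0.05)] = 0.1275
  C_31 = (-0.15)(-0.25) − (-0.35)(0.70) = 0.2825
  C_32 = −[(0.60)(-0.25) − (-0.35)(-0.30)] = 0.2550
  C_33 = (0.60)(0.70) − (-0.15)(-0.30) = 0.3750
det(I−A) = Σ_j (I−A)_1j·C_1j = (0.60)(0.5450) + (-0.15)(0.2675) + (-0.35)(0.0950) = 0.253625
adj(I−A) = Cᵀ =
  [ 0.5450   0.1975   0.2825]
  [ 0.2675   0.4925   0.2550]
  [ 0.0950   0.1275   0.3750]
(I − A)⁻¹ = adj(I−A) / det(I−A) ≈
  [   2.1488     0.7787     1.1138]
  [   1.0547     1.9418     1.0054]
  [   0.3746     0.5027     1.4786]
Δx = (I − A)⁻¹ Δd with Δd having +30 in the Mining component and 0 elsewhere.
So Δx_1 = L_13 · (+30), where L_13 = adj(I−A)_13 / det(I−A) = 0.2825 / 0.253625.
Δx_1 = 0.2825 × (+30) / 0.253625 = 8.475 / 0.253625 ≈ 33.42.

Δx_1 = 33.42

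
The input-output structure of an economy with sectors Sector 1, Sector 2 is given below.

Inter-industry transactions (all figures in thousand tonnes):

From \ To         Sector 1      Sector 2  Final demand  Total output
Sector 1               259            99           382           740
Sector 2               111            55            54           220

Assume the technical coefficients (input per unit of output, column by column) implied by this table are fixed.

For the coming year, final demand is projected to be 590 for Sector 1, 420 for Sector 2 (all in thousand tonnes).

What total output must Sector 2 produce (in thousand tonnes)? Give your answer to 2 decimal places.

x_2 = 860.71

Technical coefficients a_ij = z_ij / X_j:
  a_11 = 259/740 = 0.35, a_21 = 111/740 = 0.15
  a_12 = 99/220 = 0.45, a_22 = 55/220 = 0.25
I − A =
  [   0.65    -0.45]
  [  -0.15     0.75]
det(I−A) = (0.65)(0.75) − (-0.45)(-0.15) = 0.4200
adj(I−A) = [[0.75, 0.45], [0.15, 0.65]]
(I − A)⁻¹ = adj(I−A) / det(I−A) ≈
  [   1.7857     1.0714]
  [   0.3571     1.5476]
x = (I − A)⁻¹ d = adj(I−A)·d / det(I−A), with det(I−A) = 0.4200:
  x_1 = (0.75·590 + 0.45·420) / 0.4200 = 631.50 / 0.4200 ≈ 1503.57
  x_2 = (0.15·590 + 0.65·420) / 0.4200 = 361.50 / 0.4200 ≈ 860.71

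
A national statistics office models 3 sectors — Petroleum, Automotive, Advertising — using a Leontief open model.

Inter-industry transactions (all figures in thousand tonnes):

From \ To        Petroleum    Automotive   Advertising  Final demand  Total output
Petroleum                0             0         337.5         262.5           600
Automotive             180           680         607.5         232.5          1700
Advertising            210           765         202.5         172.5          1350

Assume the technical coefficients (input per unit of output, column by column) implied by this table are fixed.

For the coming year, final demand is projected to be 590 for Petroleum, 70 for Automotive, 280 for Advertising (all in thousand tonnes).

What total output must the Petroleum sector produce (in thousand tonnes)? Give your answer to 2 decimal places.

Technical coefficients a_ij = z_ij / X_j:
  a_11 = 0/600 = 0.00, a_21 = 180/600 = 0.30, a_31 = 210/600 = 0.35
  a_12 = 0/1700 = 0.00, a_22 = 680/1700 = 0.40, a_32 = 765/1700 = 0.45
  a_13 = 337.5/1350 = 0.25, a_23 = 607.5/1350 = 0.45, a_33 = 202.5/1350 = 0.15
I − A =
  [   1.00     0.00    -0.25]
  [  -0.30     0.60    -0.45]
  [  -0.35    -0.45     0.85]
Cofactors of I−A, C_ij = (−1)^(i+j)·(minor ij) (rows/columns in the sector order above):
  C_11 = (0.60)(0.85) − (-0.45)(-0.45) = 0.3075
  C_12 = −[(-0.30)(0.85) − (-0.45)(-0.35)] = 0.4125
  C_13 = (-0.30)(-0.45) − (0.60)(-0.35) = 0.3450
  C_21 = −[(0.00)(0.85) − (-0.25)(-0.45)] = 0.1125
  C_22 = (1.00)(0.85) − (-0.25)(-0.35) = 0.7625
  C_23 = −[(1.00)(-0.45) − (0.00)(-0.35)] = 0.4500
  C_31 = (0.00)(-0.45) − (-0.25)(0.60) = 0.1500
  C_32 = −[(1.00)(-0.45) − (-0.25)(-0.30)] = 0.5250
  C_33 = (1.00)(0.60) − (0.00)(-0.30) = 0.6000
det(I−A) = Σ_j (I−A)_1j·C_1j = (1.00)(0.3075) + (0.00)(0.4125) + (-0.25)(0.3450) = 0.22125
adj(I−A) = Cᵀ =
  [ 0.3075   0.1125   0.1500]
  [ 0.4125   0.7625   0.5250]
  [ 0.3450   0.4500   0.6000]
(I − A)⁻¹ = adj(I−A) / det(I−A) ≈
  [   1.3898     0.5085     0.6780]
  [   1.8644     3.4463     2.3729]
  [   1.5593     2.0339     2.7119]
x = (I − A)⁻¹ d = adj(I−A)·d / det(I−A), with det(I−A) = 0.22125:
  x_1 = (0.3075·590 + 0.1125·70 + 0.1500·280) / 0.22125 = 231.30 / 0.22125 ≈ 1045.42
  x_2 = (0.4125·590 + 0.7625·70 + 0.5250·280) / 0.22125 = 443.75 / 0.22125 ≈ 2005.65
  x_3 = (0.3450·590 + 0.4500·70 + 0.6000·280) / 0.22125 = 403.05 / 0.22125 ≈ 1821.69

x_1 = 1045.42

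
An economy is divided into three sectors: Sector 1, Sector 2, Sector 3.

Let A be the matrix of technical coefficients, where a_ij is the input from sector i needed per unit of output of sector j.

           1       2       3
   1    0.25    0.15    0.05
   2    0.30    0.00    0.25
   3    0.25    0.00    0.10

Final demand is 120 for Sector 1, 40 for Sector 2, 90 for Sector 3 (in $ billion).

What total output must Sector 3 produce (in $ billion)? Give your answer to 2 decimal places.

x_3 = 154.99

I − A =
  [   0.75    -0.15    -0.05]
  [  -0.30     1.00    -0.25]
  [  -0.25     0.00     0.90]
Cofactors of I−A, C_ij = (−1)^(i+j)·(minor ij) (rows/columns in the sector order above):
  C_11 = (1.00)(0.90) − (-0.25)(0.00) = 0.9000
  C_12 = −[(-0.30)(0.90) − (-0.25)(-0.25)] = 0.3325
  C_13 = (-0.30)(0.00) − (1.00)(-0.25) = 0.2500
  C_21 = −[(-0.15)(0.90) − (-0.05)(0.00)] = 0.1350
  C_22 = (0.75)(0.90) − (-0.05)(-0.25) = 0.6625
  C_23 = −[(0.75)(0.00) − (-0.15)(-0.25)] = 0.0375
  C_31 = (-0.15)(-0.25) − (-0.05)(1.00) = 0.0875
  C_32 = −[(0.75)(-0.25) − (-0.05)(-0.30)] = 0.2025
  C_33 = (0.75)(1.00) − (-0.15)(-0.30) = 0.7050
det(I−A) = Σ_j (I−A)_1j·C_1j = (0.75)(0.9000) + (-0.15)(0.3325) + (-0.05)(0.2500) = 0.612625
adj(I−A) = Cᵀ =
  [ 0.9000   0.1350   0.0875]
  [ 0.3325   0.6625   0.2025]
  [ 0.2500   0.0375   0.7050]
(I − A)⁻¹ = adj(I−A) / det(I−A) ≈
  [   1.4691     0.2204     0.1428]
  [   0.5427     1.0814     0.3305]
  [   0.4081     0.0612     1.1508]
x = (I − A)⁻¹ d = adj(I−A)·d / det(I−A), with det(I−A) = 0.612625:
  x_1 = (0.9000·120 + 0.1350·40 + 0.0875·90) / 0.612625 = 121.275 / 0.612625 ≈ 197.96
  x_2 = (0.3325·120 + 0.6625·40 + 0.2025·90) / 0.612625 = 84.625 / 0.612625 ≈ 138.14
  x_3 = (0.2500·120 + 0.0375·40 + 0.7050·90) / 0.612625 = 94.95 / 0.612625 ≈ 154.99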